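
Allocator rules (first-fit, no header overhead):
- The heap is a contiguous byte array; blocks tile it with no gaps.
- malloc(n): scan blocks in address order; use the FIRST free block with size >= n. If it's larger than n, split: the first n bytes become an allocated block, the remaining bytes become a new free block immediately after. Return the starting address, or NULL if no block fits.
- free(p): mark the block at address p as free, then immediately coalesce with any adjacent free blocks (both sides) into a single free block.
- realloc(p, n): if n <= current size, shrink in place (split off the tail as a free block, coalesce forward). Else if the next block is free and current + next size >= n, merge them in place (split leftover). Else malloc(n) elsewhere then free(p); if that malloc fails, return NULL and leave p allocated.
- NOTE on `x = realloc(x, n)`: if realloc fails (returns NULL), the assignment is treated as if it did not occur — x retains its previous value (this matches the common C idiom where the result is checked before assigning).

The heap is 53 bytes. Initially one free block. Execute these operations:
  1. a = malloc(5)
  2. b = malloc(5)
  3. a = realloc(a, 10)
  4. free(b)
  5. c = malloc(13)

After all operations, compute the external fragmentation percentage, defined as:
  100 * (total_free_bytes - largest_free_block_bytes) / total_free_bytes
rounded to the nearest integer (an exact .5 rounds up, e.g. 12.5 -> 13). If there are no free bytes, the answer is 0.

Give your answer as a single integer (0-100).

Answer: 33

Derivation:
Op 1: a = malloc(5) -> a = 0; heap: [0-4 ALLOC][5-52 FREE]
Op 2: b = malloc(5) -> b = 5; heap: [0-4 ALLOC][5-9 ALLOC][10-52 FREE]
Op 3: a = realloc(a, 10) -> a = 10; heap: [0-4 FREE][5-9 ALLOC][10-19 ALLOC][20-52 FREE]
Op 4: free(b) -> (freed b); heap: [0-9 FREE][10-19 ALLOC][20-52 FREE]
Op 5: c = malloc(13) -> c = 20; heap: [0-9 FREE][10-19 ALLOC][20-32 ALLOC][33-52 FREE]
Free blocks: [10 20] total_free=30 largest=20 -> 100*(30-20)/30 = 1000/30 ≈ 33.333 -> rounds to 33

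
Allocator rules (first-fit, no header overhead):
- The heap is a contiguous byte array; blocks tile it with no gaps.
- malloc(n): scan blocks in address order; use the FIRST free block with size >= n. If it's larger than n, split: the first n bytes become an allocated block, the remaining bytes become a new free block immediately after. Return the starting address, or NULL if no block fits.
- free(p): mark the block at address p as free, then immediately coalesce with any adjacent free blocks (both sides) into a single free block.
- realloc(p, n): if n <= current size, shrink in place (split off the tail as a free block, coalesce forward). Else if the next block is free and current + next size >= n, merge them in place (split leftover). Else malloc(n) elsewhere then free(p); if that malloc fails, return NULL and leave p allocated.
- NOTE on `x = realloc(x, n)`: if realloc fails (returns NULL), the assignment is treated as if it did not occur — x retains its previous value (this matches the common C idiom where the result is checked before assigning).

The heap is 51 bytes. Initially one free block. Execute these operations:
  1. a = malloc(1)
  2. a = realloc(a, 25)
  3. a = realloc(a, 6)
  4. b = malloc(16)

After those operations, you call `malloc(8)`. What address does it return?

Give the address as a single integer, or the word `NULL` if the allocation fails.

Answer: 22

Derivation:
Op 1: a = malloc(1) -> a = 0; heap: [0-0 ALLOC][1-50 FREE]
Op 2: a = realloc(a, 25) -> a = 0; heap: [0-24 ALLOC][25-50 FREE]
Op 3: a = realloc(a, 6) -> a = 0; heap: [0-5 ALLOC][6-50 FREE]
Op 4: b = malloc(16) -> b = 6; heap: [0-5 ALLOC][6-21 ALLOC][22-50 FREE]
malloc(8): first-fit scan over [0-5 ALLOC][6-21 ALLOC][22-50 FREE] -> 22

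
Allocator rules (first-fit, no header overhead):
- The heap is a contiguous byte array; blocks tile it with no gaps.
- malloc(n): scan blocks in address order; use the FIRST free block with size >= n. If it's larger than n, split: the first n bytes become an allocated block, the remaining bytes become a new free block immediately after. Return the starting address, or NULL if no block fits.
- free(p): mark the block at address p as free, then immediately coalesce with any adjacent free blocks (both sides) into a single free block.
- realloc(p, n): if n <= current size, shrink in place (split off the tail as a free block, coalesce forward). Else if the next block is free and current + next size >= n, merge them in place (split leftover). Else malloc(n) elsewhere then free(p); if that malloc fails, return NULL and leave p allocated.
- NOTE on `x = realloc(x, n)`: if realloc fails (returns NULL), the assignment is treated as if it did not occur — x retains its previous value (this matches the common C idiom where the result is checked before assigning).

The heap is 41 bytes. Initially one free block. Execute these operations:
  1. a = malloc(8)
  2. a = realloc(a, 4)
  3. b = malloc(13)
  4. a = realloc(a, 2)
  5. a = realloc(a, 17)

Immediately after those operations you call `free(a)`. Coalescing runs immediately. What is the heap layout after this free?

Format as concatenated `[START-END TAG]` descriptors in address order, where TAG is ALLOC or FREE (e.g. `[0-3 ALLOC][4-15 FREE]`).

Op 1: a = malloc(8) -> a = 0; heap: [0-7 ALLOC][8-40 FREE]
Op 2: a = realloc(a, 4) -> a = 0; heap: [0-3 ALLOC][4-40 FREE]
Op 3: b = malloc(13) -> b = 4; heap: [0-3 ALLOC][4-16 ALLOC][17-40 FREE]
Op 4: a = realloc(a, 2) -> a = 0; heap: [0-1 ALLOC][2-3 FREE][4-16 ALLOC][17-40 FREE]
Op 5: a = realloc(a, 17) -> a = 17; heap: [0-3 FREE][4-16 ALLOC][17-33 ALLOC][34-40 FREE]
free(a): a = 17 -> block [17-33 ALLOC]; mark free, coalesce with adjacent free neighbors -> [0-3 FREE][4-16 ALLOC][17-40 FREE]

Answer: [0-3 FREE][4-16 ALLOC][17-40 FREE]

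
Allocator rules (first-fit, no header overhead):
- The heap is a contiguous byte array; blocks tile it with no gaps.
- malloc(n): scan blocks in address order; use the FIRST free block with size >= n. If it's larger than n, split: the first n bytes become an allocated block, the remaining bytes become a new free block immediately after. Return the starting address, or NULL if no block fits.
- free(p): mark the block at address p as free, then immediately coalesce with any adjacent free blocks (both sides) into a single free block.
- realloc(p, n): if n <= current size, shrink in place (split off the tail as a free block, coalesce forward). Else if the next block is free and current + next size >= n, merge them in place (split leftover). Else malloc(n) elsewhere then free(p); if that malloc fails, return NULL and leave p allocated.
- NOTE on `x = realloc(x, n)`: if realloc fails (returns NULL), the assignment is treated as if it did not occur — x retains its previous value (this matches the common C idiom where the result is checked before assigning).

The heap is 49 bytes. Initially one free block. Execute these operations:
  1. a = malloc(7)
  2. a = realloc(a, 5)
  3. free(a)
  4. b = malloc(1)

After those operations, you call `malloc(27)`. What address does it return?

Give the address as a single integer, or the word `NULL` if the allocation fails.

Op 1: a = malloc(7) -> a = 0; heap: [0-6 ALLOC][7-48 FREE]
Op 2: a = realloc(a, 5) -> a = 0; heap: [0-4 ALLOC][5-48 FREE]
Op 3: free(a) -> (freed a); heap: [0-48 FREE]
Op 4: b = malloc(1) -> b = 0; heap: [0-0 ALLOC][1-48 FREE]
malloc(27): first-fit scan over [0-0 ALLOC][1-48 FREE] -> 1

Answer: 1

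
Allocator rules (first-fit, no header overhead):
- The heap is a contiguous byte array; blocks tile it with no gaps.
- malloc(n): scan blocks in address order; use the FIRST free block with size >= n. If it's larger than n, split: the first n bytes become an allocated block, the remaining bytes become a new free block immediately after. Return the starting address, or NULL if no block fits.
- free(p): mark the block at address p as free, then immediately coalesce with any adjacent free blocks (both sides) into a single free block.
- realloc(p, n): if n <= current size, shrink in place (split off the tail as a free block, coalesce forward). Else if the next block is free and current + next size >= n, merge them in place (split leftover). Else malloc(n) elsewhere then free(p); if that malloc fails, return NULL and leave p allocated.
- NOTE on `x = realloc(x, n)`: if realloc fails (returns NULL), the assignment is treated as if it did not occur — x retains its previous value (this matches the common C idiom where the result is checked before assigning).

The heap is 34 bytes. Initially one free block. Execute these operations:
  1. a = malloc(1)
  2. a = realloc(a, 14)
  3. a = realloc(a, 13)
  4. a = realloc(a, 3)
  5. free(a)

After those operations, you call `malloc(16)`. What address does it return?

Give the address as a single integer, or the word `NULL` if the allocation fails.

Answer: 0

Derivation:
Op 1: a = malloc(1) -> a = 0; heap: [0-0 ALLOC][1-33 FREE]
Op 2: a = realloc(a, 14) -> a = 0; heap: [0-13 ALLOC][14-33 FREE]
Op 3: a = realloc(a, 13) -> a = 0; heap: [0-12 ALLOC][13-33 FREE]
Op 4: a = realloc(a, 3) -> a = 0; heap: [0-2 ALLOC][3-33 FREE]
Op 5: free(a) -> (freed a); heap: [0-33 FREE]
malloc(16): first-fit scan over [0-33 FREE] -> 0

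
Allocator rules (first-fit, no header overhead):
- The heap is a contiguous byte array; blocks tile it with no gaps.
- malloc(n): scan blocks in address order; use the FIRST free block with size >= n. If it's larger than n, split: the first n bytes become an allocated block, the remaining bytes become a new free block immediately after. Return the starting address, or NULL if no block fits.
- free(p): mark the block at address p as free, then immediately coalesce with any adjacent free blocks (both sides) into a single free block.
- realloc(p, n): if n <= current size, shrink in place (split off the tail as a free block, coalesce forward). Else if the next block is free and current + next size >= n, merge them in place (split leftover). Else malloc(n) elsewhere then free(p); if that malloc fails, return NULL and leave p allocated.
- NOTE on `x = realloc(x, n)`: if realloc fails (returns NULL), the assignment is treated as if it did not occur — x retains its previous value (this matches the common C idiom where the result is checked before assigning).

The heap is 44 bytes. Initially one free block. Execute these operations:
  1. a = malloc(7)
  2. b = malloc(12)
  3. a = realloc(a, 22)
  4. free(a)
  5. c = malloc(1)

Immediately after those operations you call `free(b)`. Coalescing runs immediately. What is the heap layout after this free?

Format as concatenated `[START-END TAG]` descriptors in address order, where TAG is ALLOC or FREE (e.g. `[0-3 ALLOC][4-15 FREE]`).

Op 1: a = malloc(7) -> a = 0; heap: [0-6 ALLOC][7-43 FREE]
Op 2: b = malloc(12) -> b = 7; heap: [0-6 ALLOC][7-18 ALLOC][19-43 FREE]
Op 3: a = realloc(a, 22) -> a = 19; heap: [0-6 FREE][7-18 ALLOC][19-40 ALLOC][41-43 FREE]
Op 4: free(a) -> (freed a); heap: [0-6 FREE][7-18 ALLOC][19-43 FREE]
Op 5: c = malloc(1) -> c = 0; heap: [0-0 ALLOC][1-6 FREE][7-18 ALLOC][19-43 FREE]
free(b): b = 7 -> block [7-18 ALLOC]; mark free, coalesce with adjacent free neighbors -> [0-0 ALLOC][1-43 FREE]

Answer: [0-0 ALLOC][1-43 FREE]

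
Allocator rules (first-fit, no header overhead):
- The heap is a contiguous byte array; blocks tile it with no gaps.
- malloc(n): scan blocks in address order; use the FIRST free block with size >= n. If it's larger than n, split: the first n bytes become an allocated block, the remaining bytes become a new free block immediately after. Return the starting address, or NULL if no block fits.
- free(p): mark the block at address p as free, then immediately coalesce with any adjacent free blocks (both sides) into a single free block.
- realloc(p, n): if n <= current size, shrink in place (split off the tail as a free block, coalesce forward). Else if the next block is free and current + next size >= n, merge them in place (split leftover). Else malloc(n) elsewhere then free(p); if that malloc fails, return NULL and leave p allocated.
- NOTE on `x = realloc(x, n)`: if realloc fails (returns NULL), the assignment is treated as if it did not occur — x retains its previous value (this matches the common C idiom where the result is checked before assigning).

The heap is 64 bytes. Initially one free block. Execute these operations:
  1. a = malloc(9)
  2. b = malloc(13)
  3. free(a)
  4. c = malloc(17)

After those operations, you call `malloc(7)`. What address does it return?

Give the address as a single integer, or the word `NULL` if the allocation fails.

Op 1: a = malloc(9) -> a = 0; heap: [0-8 ALLOC][9-63 FREE]
Op 2: b = malloc(13) -> b = 9; heap: [0-8 ALLOC][9-21 ALLOC][22-63 FREE]
Op 3: free(a) -> (freed a); heap: [0-8 FREE][9-21 ALLOC][22-63 FREE]
Op 4: c = malloc(17) -> c = 22; heap: [0-8 FREE][9-21 ALLOC][22-38 ALLOC][39-63 FREE]
malloc(7): first-fit scan over [0-8 FREE][9-21 ALLOC][22-38 ALLOC][39-63 FREE] -> 0

Answer: 0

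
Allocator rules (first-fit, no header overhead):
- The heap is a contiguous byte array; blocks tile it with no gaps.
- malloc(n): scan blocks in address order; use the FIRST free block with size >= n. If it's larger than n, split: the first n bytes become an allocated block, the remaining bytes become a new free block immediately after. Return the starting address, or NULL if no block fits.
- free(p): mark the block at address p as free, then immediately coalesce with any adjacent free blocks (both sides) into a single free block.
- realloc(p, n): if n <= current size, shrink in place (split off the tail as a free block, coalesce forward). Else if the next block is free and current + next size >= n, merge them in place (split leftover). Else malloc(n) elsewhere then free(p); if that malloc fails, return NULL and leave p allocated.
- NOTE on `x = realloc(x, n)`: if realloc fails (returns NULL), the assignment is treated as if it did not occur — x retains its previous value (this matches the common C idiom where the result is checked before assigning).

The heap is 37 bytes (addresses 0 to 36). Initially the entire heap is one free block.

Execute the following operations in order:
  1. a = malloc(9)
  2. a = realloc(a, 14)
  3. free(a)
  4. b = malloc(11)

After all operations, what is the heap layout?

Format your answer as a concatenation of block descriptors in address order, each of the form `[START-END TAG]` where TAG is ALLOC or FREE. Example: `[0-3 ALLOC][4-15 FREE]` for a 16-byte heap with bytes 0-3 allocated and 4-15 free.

Answer: [0-10 ALLOC][11-36 FREE]

Derivation:
Op 1: a = malloc(9) -> a = 0; heap: [0-8 ALLOC][9-36 FREE]
Op 2: a = realloc(a, 14) -> a = 0; heap: [0-13 ALLOC][14-36 FREE]
Op 3: free(a) -> (freed a); heap: [0-36 FREE]
Op 4: b = malloc(11) -> b = 0; heap: [0-10 ALLOC][11-36 FREE]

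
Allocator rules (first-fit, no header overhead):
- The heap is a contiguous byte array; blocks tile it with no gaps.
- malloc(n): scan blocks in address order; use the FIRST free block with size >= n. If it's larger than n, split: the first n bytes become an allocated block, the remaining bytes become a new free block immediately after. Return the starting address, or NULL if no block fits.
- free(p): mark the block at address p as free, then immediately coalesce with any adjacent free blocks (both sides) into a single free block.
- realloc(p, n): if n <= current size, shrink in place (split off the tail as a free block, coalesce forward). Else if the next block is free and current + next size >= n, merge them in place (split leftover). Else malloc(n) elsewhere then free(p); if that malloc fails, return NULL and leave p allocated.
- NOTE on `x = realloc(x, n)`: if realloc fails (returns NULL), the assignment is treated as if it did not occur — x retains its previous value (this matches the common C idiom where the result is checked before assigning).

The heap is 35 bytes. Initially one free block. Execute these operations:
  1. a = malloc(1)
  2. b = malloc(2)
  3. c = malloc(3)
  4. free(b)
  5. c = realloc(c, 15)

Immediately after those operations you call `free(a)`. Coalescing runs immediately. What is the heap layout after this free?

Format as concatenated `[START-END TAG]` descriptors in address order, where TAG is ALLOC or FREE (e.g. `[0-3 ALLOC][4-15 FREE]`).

Answer: [0-2 FREE][3-17 ALLOC][18-34 FREE]

Derivation:
Op 1: a = malloc(1) -> a = 0; heap: [0-0 ALLOC][1-34 FREE]
Op 2: b = malloc(2) -> b = 1; heap: [0-0 ALLOC][1-2 ALLOC][3-34 FREE]
Op 3: c = malloc(3) -> c = 3; heap: [0-0 ALLOC][1-2 ALLOC][3-5 ALLOC][6-34 FREE]
Op 4: free(b) -> (freed b); heap: [0-0 ALLOC][1-2 FREE][3-5 ALLOC][6-34 FREE]
Op 5: c = realloc(c, 15) -> c = 3; heap: [0-0 ALLOC][1-2 FREE][3-17 ALLOC][18-34 FREE]
free(a): a = 0 -> block [0-0 ALLOC]; mark free, coalesce with adjacent free neighbors -> [0-2 FREE][3-17 ALLOC][18-34 FREE]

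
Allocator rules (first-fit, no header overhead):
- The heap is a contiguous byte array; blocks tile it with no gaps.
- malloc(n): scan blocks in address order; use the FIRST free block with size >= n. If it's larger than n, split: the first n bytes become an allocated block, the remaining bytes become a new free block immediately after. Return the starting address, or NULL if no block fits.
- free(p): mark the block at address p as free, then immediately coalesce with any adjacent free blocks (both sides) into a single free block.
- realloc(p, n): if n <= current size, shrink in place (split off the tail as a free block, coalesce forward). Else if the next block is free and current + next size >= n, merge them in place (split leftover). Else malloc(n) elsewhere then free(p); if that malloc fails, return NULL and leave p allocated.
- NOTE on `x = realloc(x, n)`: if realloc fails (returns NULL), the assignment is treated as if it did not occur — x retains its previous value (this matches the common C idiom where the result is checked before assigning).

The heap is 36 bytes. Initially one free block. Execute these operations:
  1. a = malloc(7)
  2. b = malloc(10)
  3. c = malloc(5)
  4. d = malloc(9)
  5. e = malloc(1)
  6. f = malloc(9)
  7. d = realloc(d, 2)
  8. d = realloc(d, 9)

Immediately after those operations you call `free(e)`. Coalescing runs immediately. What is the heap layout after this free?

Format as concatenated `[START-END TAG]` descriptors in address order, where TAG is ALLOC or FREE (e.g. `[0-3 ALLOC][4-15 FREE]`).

Op 1: a = malloc(7) -> a = 0; heap: [0-6 ALLOC][7-35 FREE]
Op 2: b = malloc(10) -> b = 7; heap: [0-6 ALLOC][7-16 ALLOC][17-35 FREE]
Op 3: c = malloc(5) -> c = 17; heap: [0-6 ALLOC][7-16 ALLOC][17-21 ALLOC][22-35 FREE]
Op 4: d = malloc(9) -> d = 22; heap: [0-6 ALLOC][7-16 ALLOC][17-21 ALLOC][22-30 ALLOC][31-35 FREE]
Op 5: e = malloc(1) -> e = 31; heap: [0-6 ALLOC][7-16 ALLOC][17-21 ALLOC][22-30 ALLOC][31-31 ALLOC][32-35 FREE]
Op 6: f = malloc(9) -> f = NULL; heap: [0-6 ALLOC][7-16 ALLOC][17-21 ALLOC][22-30 ALLOC][31-31 ALLOC][32-35 FREE]
Op 7: d = realloc(d, 2) -> d = 22; heap: [0-6 ALLOC][7-16 ALLOC][17-21 ALLOC][22-23 ALLOC][24-30 FREE][31-31 ALLOC][32-35 FREE]
Op 8: d = realloc(d, 9) -> d = 22; heap: [0-6 ALLOC][7-16 ALLOC][17-21 ALLOC][22-30 ALLOC][31-31 ALLOC][32-35 FREE]
free(e): e = 31 -> block [31-31 ALLOC]; mark free, coalesce with adjacent free neighbors -> [0-6 ALLOC][7-16 ALLOC][17-21 ALLOC][22-30 ALLOC][31-35 FREE]

Answer: [0-6 ALLOC][7-16 ALLOC][17-21 ALLOC][22-30 ALLOC][31-35 FREE]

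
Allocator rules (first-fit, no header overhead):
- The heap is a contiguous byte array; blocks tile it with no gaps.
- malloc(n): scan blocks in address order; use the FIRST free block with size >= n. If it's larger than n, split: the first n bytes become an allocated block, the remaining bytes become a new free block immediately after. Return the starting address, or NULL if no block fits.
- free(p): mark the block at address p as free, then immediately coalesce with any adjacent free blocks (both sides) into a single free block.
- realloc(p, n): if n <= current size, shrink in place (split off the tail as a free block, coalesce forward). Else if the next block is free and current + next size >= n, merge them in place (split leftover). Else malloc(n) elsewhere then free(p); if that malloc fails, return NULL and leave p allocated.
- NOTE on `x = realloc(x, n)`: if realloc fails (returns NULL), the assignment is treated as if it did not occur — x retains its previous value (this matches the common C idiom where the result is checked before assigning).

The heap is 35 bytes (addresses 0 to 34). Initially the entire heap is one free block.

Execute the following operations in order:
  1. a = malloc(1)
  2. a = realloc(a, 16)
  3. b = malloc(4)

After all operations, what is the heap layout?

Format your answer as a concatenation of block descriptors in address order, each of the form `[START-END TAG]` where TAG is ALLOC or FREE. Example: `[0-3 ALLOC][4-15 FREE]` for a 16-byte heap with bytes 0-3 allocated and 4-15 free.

Answer: [0-15 ALLOC][16-19 ALLOC][20-34 FREE]

Derivation:
Op 1: a = malloc(1) -> a = 0; heap: [0-0 ALLOC][1-34 FREE]
Op 2: a = realloc(a, 16) -> a = 0; heap: [0-15 ALLOC][16-34 FREE]
Op 3: b = malloc(4) -> b = 16; heap: [0-15 ALLOC][16-19 ALLOC][20-34 FREE]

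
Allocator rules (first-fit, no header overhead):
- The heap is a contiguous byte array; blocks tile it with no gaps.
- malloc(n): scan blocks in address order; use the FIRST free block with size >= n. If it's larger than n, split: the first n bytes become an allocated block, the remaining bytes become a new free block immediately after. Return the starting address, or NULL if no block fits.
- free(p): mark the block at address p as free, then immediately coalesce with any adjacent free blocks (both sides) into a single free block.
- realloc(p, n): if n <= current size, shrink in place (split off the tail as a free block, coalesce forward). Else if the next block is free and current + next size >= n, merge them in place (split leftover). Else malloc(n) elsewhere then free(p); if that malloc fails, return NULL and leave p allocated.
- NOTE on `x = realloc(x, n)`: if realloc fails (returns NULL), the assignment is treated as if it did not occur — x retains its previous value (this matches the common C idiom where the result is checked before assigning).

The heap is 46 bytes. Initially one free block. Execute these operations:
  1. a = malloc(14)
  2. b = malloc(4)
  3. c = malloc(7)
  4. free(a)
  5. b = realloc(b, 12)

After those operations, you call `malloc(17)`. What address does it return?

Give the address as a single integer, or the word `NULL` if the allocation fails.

Answer: 25

Derivation:
Op 1: a = malloc(14) -> a = 0; heap: [0-13 ALLOC][14-45 FREE]
Op 2: b = malloc(4) -> b = 14; heap: [0-13 ALLOC][14-17 ALLOC][18-45 FREE]
Op 3: c = malloc(7) -> c = 18; heap: [0-13 ALLOC][14-17 ALLOC][18-24 ALLOC][25-45 FREE]
Op 4: free(a) -> (freed a); heap: [0-13 FREE][14-17 ALLOC][18-24 ALLOC][25-45 FREE]
Op 5: b = realloc(b, 12) -> b = 0; heap: [0-11 ALLOC][12-17 FREE][18-24 ALLOC][25-45 FREE]
malloc(17): first-fit scan over [0-11 ALLOC][12-17 FREE][18-24 ALLOC][25-45 FREE] -> 25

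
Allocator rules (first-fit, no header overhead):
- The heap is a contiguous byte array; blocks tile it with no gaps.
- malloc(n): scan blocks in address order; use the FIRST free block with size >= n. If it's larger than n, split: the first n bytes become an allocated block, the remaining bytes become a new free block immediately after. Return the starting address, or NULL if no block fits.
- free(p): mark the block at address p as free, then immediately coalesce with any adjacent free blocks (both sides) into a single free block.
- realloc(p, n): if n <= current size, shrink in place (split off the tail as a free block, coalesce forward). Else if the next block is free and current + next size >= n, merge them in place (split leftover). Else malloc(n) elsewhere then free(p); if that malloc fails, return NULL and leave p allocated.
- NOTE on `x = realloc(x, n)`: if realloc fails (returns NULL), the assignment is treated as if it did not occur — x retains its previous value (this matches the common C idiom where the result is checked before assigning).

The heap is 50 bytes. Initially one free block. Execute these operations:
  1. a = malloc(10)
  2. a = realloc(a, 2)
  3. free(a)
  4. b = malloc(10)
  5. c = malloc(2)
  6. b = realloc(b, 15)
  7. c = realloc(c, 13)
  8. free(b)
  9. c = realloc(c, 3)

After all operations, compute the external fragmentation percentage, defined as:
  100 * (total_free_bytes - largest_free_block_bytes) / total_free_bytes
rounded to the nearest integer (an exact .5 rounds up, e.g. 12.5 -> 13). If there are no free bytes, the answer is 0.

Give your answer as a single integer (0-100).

Op 1: a = malloc(10) -> a = 0; heap: [0-9 ALLOC][10-49 FREE]
Op 2: a = realloc(a, 2) -> a = 0; heap: [0-1 ALLOC][2-49 FREE]
Op 3: free(a) -> (freed a); heap: [0-49 FREE]
Op 4: b = malloc(10) -> b = 0; heap: [0-9 ALLOC][10-49 FREE]
Op 5: c = malloc(2) -> c = 10; heap: [0-9 ALLOC][10-11 ALLOC][12-49 FREE]
Op 6: b = realloc(b, 15) -> b = 12; heap: [0-9 FREE][10-11 ALLOC][12-26 ALLOC][27-49 FREE]
Op 7: c = realloc(c, 13) -> c = 27; heap: [0-11 FREE][12-26 ALLOC][27-39 ALLOC][40-49 FREE]
Op 8: free(b) -> (freed b); heap: [0-26 FREE][27-39 ALLOC][40-49 FREE]
Op 9: c = realloc(c, 3) -> c = 27; heap: [0-26 FREE][27-29 ALLOC][30-49 FREE]
Free blocks: [27 20] total_free=47 largest=27 -> 100*(47-27)/47 = 2000/47 ≈ 42.553 -> rounds to 43

Answer: 43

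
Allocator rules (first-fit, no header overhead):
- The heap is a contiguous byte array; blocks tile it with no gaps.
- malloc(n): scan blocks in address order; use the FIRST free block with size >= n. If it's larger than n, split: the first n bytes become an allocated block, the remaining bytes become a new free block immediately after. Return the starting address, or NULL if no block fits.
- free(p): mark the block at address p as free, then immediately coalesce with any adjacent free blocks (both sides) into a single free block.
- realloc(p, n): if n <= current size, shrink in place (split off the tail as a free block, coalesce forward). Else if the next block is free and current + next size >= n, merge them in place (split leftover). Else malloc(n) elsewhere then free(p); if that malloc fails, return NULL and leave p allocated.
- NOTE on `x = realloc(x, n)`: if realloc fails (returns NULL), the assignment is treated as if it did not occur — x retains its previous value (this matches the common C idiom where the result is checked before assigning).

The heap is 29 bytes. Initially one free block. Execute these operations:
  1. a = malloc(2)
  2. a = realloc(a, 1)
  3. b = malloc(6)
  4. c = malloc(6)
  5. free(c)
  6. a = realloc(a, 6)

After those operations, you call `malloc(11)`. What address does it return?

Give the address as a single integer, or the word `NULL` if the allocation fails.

Answer: 13

Derivation:
Op 1: a = malloc(2) -> a = 0; heap: [0-1 ALLOC][2-28 FREE]
Op 2: a = realloc(a, 1) -> a = 0; heap: [0-0 ALLOC][1-28 FREE]
Op 3: b = malloc(6) -> b = 1; heap: [0-0 ALLOC][1-6 ALLOC][7-28 FREE]
Op 4: c = malloc(6) -> c = 7; heap: [0-0 ALLOC][1-6 ALLOC][7-12 ALLOC][13-28 FREE]
Op 5: free(c) -> (freed c); heap: [0-0 ALLOC][1-6 ALLOC][7-28 FREE]
Op 6: a = realloc(a, 6) -> a = 7; heap: [0-0 FREE][1-6 ALLOC][7-12 ALLOC][13-28 FREE]
malloc(11): first-fit scan over [0-0 FREE][1-6 ALLOC][7-12 ALLOC][13-28 FREE] -> 13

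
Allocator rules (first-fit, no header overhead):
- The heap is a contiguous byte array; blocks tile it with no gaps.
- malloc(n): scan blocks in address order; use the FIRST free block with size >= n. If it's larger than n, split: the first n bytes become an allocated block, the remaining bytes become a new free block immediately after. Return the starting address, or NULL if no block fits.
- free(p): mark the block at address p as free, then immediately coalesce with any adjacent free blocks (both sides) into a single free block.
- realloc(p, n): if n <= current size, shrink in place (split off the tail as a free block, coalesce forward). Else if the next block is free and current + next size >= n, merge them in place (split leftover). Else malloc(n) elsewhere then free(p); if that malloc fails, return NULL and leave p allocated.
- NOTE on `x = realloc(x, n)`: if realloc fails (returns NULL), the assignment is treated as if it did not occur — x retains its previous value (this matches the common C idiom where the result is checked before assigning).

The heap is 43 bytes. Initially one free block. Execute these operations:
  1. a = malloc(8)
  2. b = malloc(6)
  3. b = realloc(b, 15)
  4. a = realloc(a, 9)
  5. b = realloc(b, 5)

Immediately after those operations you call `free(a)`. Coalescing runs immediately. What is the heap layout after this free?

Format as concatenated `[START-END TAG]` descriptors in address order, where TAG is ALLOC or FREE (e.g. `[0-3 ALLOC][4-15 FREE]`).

Answer: [0-7 FREE][8-12 ALLOC][13-42 FREE]

Derivation:
Op 1: a = malloc(8) -> a = 0; heap: [0-7 ALLOC][8-42 FREE]
Op 2: b = malloc(6) -> b = 8; heap: [0-7 ALLOC][8-13 ALLOC][14-42 FREE]
Op 3: b = realloc(b, 15) -> b = 8; heap: [0-7 ALLOC][8-22 ALLOC][23-42 FREE]
Op 4: a = realloc(a, 9) -> a = 23; heap: [0-7 FREE][8-22 ALLOC][23-31 ALLOC][32-42 FREE]
Op 5: b = realloc(b, 5) -> b = 8; heap: [0-7 FREE][8-12 ALLOC][13-22 FREE][23-31 ALLOC][32-42 FREE]
free(a): a = 23 -> block [23-31 ALLOC]; mark free, coalesce with adjacent free neighbors -> [0-7 FREE][8-12 ALLOC][13-42 FREE]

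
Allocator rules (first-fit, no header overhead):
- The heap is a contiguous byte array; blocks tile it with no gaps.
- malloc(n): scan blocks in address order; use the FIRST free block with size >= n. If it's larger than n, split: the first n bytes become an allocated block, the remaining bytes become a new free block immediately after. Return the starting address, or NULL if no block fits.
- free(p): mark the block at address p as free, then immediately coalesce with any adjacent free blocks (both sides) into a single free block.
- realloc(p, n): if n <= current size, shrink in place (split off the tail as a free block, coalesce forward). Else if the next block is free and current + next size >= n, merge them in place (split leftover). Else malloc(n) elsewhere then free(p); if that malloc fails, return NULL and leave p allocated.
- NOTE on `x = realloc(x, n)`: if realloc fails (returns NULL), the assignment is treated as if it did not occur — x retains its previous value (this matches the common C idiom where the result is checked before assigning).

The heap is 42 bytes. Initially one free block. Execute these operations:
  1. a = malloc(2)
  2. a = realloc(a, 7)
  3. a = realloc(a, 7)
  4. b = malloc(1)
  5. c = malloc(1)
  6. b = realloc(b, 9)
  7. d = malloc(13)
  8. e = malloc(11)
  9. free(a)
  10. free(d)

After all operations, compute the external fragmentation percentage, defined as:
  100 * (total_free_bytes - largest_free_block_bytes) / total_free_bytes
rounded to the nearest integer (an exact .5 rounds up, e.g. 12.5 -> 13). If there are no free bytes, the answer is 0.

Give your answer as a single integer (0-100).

Op 1: a = malloc(2) -> a = 0; heap: [0-1 ALLOC][2-41 FREE]
Op 2: a = realloc(a, 7) -> a = 0; heap: [0-6 ALLOC][7-41 FREE]
Op 3: a = realloc(a, 7) -> a = 0; heap: [0-6 ALLOC][7-41 FREE]
Op 4: b = malloc(1) -> b = 7; heap: [0-6 ALLOC][7-7 ALLOC][8-41 FREE]
Op 5: c = malloc(1) -> c = 8; heap: [0-6 ALLOC][7-7 ALLOC][8-8 ALLOC][9-41 FREE]
Op 6: b = realloc(b, 9) -> b = 9; heap: [0-6 ALLOC][7-7 FREE][8-8 ALLOC][9-17 ALLOC][18-41 FREE]
Op 7: d = malloc(13) -> d = 18; heap: [0-6 ALLOC][7-7 FREE][8-8 ALLOC][9-17 ALLOC][18-30 ALLOC][31-41 FREE]
Op 8: e = malloc(11) -> e = 31; heap: [0-6 ALLOC][7-7 FREE][8-8 ALLOC][9-17 ALLOC][18-30 ALLOC][31-41 ALLOC]
Op 9: free(a) -> (freed a); heap: [0-7 FREE][8-8 ALLOC][9-17 ALLOC][18-30 ALLOC][31-41 ALLOC]
Op 10: free(d) -> (freed d); heap: [0-7 FREE][8-8 ALLOC][9-17 ALLOC][18-30 FREE][31-41 ALLOC]
Free blocks: [8 13] total_free=21 largest=13 -> 100*(21-13)/21 = 800/21 ≈ 38.095 -> rounds to 38

Answer: 38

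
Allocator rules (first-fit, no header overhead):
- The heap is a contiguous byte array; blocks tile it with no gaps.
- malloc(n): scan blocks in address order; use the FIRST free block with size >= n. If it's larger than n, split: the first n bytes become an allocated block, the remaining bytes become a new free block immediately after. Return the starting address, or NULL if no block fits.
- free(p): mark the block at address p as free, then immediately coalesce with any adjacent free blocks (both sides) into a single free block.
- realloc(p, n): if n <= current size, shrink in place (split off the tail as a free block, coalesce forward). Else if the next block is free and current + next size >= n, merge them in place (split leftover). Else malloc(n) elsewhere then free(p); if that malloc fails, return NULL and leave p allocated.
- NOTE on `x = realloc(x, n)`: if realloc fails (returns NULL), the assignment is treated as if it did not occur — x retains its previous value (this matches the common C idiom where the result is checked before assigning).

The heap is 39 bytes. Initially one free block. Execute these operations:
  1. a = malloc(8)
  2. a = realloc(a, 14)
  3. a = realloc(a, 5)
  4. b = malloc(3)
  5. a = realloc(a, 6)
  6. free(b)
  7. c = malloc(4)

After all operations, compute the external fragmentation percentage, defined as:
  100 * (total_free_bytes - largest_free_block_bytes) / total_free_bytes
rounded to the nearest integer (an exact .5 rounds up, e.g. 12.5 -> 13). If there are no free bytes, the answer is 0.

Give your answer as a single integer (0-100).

Op 1: a = malloc(8) -> a = 0; heap: [0-7 ALLOC][8-38 FREE]
Op 2: a = realloc(a, 14) -> a = 0; heap: [0-13 ALLOC][14-38 FREE]
Op 3: a = realloc(a, 5) -> a = 0; heap: [0-4 ALLOC][5-38 FREE]
Op 4: b = malloc(3) -> b = 5; heap: [0-4 ALLOC][5-7 ALLOC][8-38 FREE]
Op 5: a = realloc(a, 6) -> a = 8; heap: [0-4 FREE][5-7 ALLOC][8-13 ALLOC][14-38 FREE]
Op 6: free(b) -> (freed b); heap: [0-7 FREE][8-13 ALLOC][14-38 FREE]
Op 7: c = malloc(4) -> c = 0; heap: [0-3 ALLOC][4-7 FREE][8-13 ALLOC][14-38 FREE]
Free blocks: [4 25] total_free=29 largest=25 -> 100*(29-25)/29 = 400/29 ≈ 13.793 -> rounds to 14

Answer: 14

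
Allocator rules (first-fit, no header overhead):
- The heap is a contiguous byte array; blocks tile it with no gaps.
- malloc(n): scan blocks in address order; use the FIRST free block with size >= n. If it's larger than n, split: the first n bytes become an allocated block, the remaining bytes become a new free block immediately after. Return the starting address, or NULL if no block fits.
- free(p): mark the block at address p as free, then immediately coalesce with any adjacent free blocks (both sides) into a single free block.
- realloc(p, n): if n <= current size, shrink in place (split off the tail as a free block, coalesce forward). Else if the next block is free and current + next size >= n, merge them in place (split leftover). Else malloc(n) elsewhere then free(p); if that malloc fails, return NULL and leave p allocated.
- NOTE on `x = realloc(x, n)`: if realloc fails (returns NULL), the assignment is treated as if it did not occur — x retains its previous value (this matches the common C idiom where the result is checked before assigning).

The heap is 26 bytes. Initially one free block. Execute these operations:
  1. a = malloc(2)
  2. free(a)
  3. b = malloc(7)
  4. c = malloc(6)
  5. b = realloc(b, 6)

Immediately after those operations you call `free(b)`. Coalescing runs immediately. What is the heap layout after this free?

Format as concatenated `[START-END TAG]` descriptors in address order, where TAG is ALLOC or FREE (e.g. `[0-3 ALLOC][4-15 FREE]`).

Op 1: a = malloc(2) -> a = 0; heap: [0-1 ALLOC][2-25 FREE]
Op 2: free(a) -> (freed a); heap: [0-25 FREE]
Op 3: b = malloc(7) -> b = 0; heap: [0-6 ALLOC][7-25 FREE]
Op 4: c = malloc(6) -> c = 7; heap: [0-6 ALLOC][7-12 ALLOC][13-25 FREE]
Op 5: b = realloc(b, 6) -> b = 0; heap: [0-5 ALLOC][6-6 FREE][7-12 ALLOC][13-25 FREE]
free(b): b = 0 -> block [0-5 ALLOC]; mark free, coalesce with adjacent free neighbors -> [0-6 FREE][7-12 ALLOC][13-25 FREE]

Answer: [0-6 FREE][7-12 ALLOC][13-25 FREE]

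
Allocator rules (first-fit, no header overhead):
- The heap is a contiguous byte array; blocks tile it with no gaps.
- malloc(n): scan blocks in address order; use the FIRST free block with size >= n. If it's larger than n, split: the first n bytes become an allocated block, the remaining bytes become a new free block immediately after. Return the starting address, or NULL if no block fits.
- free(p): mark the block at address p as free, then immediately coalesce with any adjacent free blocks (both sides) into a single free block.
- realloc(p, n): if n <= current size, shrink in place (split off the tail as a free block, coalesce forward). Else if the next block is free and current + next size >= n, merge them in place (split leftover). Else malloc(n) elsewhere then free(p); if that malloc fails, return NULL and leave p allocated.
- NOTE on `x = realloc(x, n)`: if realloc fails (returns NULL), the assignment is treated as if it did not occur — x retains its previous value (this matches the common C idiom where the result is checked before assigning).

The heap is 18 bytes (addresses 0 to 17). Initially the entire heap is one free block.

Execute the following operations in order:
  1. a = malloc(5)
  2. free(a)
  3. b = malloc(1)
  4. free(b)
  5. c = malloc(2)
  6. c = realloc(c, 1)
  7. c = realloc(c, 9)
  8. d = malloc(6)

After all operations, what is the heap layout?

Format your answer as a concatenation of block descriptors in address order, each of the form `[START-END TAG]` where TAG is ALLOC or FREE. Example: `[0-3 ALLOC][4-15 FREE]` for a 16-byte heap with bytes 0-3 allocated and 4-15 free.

Answer: [0-8 ALLOC][9-14 ALLOC][15-17 FREE]

Derivation:
Op 1: a = malloc(5) -> a = 0; heap: [0-4 ALLOC][5-17 FREE]
Op 2: free(a) -> (freed a); heap: [0-17 FREE]
Op 3: b = malloc(1) -> b = 0; heap: [0-0 ALLOC][1-17 FREE]
Op 4: free(b) -> (freed b); heap: [0-17 FREE]
Op 5: c = malloc(2) -> c = 0; heap: [0-1 ALLOC][2-17 FREE]
Op 6: c = realloc(c, 1) -> c = 0; heap: [0-0 ALLOC][1-17 FREE]
Op 7: c = realloc(c, 9) -> c = 0; heap: [0-8 ALLOC][9-17 FREE]
Op 8: d = malloc(6) -> d = 9; heap: [0-8 ALLOC][9-14 ALLOC][15-17 FREE]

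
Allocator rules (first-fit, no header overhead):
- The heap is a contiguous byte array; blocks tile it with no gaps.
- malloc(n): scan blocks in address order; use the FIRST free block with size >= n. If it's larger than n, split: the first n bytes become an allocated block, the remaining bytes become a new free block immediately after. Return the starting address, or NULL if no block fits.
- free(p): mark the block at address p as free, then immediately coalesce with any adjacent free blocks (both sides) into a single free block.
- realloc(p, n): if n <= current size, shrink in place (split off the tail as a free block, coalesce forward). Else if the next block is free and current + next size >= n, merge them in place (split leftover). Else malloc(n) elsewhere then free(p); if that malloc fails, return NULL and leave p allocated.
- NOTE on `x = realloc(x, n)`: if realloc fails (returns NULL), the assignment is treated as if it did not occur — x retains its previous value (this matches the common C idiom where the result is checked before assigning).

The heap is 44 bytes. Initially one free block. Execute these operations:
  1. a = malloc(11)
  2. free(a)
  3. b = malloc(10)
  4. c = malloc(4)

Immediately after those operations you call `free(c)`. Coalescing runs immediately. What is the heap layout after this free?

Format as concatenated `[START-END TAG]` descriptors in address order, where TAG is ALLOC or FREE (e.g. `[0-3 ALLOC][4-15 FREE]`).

Answer: [0-9 ALLOC][10-43 FREE]

Derivation:
Op 1: a = malloc(11) -> a = 0; heap: [0-10 ALLOC][11-43 FREE]
Op 2: free(a) -> (freed a); heap: [0-43 FREE]
Op 3: b = malloc(10) -> b = 0; heap: [0-9 ALLOC][10-43 FREE]
Op 4: c = malloc(4) -> c = 10; heap: [0-9 ALLOC][10-13 ALLOC][14-43 FREE]
free(c): c = 10 -> block [10-13 ALLOC]; mark free, coalesce with adjacent free neighbors -> [0-9 ALLOC][10-43 FREE]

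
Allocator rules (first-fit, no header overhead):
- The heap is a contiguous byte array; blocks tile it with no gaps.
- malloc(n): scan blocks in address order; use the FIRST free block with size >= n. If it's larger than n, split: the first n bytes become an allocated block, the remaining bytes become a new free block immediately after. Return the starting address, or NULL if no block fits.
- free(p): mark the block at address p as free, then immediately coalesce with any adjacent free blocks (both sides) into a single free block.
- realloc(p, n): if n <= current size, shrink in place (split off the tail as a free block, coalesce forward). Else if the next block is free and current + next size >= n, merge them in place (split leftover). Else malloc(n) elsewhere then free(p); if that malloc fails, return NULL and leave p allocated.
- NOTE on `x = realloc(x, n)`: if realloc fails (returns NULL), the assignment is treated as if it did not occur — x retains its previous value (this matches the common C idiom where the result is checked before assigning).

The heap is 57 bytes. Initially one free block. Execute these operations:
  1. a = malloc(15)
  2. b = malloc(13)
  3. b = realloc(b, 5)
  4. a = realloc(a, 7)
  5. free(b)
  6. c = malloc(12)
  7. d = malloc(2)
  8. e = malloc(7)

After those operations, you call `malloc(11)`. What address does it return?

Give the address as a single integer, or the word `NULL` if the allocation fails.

Op 1: a = malloc(15) -> a = 0; heap: [0-14 ALLOC][15-56 FREE]
Op 2: b = malloc(13) -> b = 15; heap: [0-14 ALLOC][15-27 ALLOC][28-56 FREE]
Op 3: b = realloc(b, 5) -> b = 15; heap: [0-14 ALLOC][15-19 ALLOC][20-56 FREE]
Op 4: a = realloc(a, 7) -> a = 0; heap: [0-6 ALLOC][7-14 FREE][15-19 ALLOC][20-56 FREE]
Op 5: free(b) -> (freed b); heap: [0-6 ALLOC][7-56 FREE]
Op 6: c = malloc(12) -> c = 7; heap: [0-6 ALLOC][7-18 ALLOC][19-56 FREE]
Op 7: d = malloc(2) -> d = 19; heap: [0-6 ALLOC][7-18 ALLOC][19-20 ALLOC][21-56 FREE]
Op 8: e = malloc(7) -> e = 21; heap: [0-6 ALLOC][7-18 ALLOC][19-20 ALLOC][21-27 ALLOC][28-56 FREE]
malloc(11): first-fit scan over [0-6 ALLOC][7-18 ALLOC][19-20 ALLOC][21-27 ALLOC][28-56 FREE] -> 28

Answer: 28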